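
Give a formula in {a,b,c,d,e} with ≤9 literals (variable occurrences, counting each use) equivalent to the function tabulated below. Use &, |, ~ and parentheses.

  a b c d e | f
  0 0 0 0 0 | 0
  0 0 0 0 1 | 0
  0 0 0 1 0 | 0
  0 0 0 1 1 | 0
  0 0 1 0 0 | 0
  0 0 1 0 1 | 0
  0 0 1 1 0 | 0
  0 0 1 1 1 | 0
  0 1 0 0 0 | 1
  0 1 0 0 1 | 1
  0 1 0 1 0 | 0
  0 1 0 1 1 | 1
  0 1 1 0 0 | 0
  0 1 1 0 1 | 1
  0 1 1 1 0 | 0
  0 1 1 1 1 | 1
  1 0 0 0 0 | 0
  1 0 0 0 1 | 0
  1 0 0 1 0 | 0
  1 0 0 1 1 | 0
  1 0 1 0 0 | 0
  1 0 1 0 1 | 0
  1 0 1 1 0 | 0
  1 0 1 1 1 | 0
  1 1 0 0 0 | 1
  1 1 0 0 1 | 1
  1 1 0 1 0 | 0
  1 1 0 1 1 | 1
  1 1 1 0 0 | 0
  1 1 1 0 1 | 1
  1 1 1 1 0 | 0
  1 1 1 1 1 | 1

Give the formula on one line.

  ~c = 11110000111100001111000011110000
  (~c | e) = 11110101111101011111010111110101
  ~d = 11001100110011001100110011001100
  (e & d) = 00010001000100010001000100010001
  (~d | (e & d)) = 11011101110111011101110111011101
  ((~c | e) & (~d | (e & d))) = 11010101110101011101010111010101
  (b & ((~c | e) & (~d | (e & d)))) = 00000000110101010000000011010101

(b & ((~c | e) & (~d | (e & d))))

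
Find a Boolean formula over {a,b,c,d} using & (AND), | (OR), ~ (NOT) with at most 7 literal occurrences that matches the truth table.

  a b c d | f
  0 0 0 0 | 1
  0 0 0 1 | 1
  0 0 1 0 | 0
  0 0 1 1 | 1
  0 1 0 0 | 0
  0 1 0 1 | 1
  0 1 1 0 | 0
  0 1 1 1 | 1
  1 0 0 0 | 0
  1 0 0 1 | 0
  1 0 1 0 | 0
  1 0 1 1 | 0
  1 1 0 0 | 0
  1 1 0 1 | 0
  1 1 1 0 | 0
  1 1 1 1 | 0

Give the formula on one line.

  ~a = 1111111100000000
  ~c = 1100110011001100
  (b | ~c) = 1100111111001111
  (a | b) = 0000111111111111
  ((b | ~c) | (a | b)) = 1100111111111111
  ~b = 1111000011110000
  (((b | ~c) | (a | b)) & ~b) = 1100000011110000
  ((((b | ~c) | (a | b)) & ~b) | d) = 1101010111110101
  (~a & ((((b | ~c) | (a | b)) & ~b) | d)) = 1101010100000000

(~a & ((((b | ~c) | (a | b)) & ~b) | d))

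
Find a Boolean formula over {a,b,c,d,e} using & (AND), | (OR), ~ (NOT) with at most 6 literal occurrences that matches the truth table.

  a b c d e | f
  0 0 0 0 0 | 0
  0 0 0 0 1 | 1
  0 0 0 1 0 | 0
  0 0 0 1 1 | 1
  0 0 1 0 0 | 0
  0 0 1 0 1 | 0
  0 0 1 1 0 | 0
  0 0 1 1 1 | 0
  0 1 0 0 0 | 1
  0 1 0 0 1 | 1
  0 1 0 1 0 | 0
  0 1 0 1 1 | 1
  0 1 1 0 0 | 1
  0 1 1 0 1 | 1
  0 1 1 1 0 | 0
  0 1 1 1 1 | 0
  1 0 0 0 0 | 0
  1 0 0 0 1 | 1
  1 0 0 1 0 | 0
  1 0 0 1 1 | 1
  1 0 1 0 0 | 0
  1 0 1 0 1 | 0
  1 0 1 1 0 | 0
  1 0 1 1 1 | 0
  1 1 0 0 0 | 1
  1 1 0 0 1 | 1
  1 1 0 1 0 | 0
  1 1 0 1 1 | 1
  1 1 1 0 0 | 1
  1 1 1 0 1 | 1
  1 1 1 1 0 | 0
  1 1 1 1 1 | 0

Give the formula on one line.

((~d & b) | (e & ~c))

  ~d = 11001100110011001100110011001100
  (~d & b) = 00000000110011000000000011001100
  ~c = 11110000111100001111000011110000
  (e & ~c) = 01010000010100000101000001010000
  ((~d & b) | (e & ~c)) = 01010000110111000101000011011100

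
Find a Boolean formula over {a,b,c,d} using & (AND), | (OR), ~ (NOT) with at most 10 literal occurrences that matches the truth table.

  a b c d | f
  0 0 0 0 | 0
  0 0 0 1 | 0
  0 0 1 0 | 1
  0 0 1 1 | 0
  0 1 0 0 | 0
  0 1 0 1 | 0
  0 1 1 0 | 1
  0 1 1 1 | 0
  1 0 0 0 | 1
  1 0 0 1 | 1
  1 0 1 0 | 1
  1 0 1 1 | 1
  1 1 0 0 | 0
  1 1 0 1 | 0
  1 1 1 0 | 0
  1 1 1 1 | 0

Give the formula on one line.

(((~d | a) & (~b | ~a)) & ((~c & a) | c))

  ~d = 1010101010101010
  (~d | a) = 1010101011111111
  ~b = 1111000011110000
  ~a = 1111111100000000
  (~b | ~a) = 1111111111110000
  ((~d | a) & (~b | ~a)) = 1010101011110000
  ~c = 1100110011001100
  (~c & a) = 0000000011001100
  ((~c & a) | c) = 0011001111111111
  (((~d | a) & (~b | ~a)) & ((~c & a) | c)) = 0010001011110000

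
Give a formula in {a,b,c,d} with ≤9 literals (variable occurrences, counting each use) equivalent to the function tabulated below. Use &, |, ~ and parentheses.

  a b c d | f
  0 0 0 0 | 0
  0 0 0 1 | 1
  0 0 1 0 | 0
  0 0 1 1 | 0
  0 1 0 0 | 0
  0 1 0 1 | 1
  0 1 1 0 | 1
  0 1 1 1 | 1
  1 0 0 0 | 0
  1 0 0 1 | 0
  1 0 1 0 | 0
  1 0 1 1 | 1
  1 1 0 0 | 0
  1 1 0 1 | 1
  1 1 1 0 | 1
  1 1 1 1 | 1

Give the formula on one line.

  (d | c) = 0111011101110111
  (b & (d | c)) = 0000011100000111
  ~c = 1100110011001100
  ~b = 1111000011110000
  (~c & ~b) = 1100000011000000
  (a | (~c & ~b)) = 1100000011111111
  ~a = 1111111100000000
  (c | ~a) = 1111111100110011
  (d & (c | ~a)) = 0101010100010001
  ((a | (~c & ~b)) & (d & (c | ~a))) = 0100000000010001
  ((b & (d | c)) | ((a | (~c & ~b)) & (d & (c | ~a)))) = 0100011100010111

((b & (d | c)) | ((a | (~c & ~b)) & (d & (c | ~a))))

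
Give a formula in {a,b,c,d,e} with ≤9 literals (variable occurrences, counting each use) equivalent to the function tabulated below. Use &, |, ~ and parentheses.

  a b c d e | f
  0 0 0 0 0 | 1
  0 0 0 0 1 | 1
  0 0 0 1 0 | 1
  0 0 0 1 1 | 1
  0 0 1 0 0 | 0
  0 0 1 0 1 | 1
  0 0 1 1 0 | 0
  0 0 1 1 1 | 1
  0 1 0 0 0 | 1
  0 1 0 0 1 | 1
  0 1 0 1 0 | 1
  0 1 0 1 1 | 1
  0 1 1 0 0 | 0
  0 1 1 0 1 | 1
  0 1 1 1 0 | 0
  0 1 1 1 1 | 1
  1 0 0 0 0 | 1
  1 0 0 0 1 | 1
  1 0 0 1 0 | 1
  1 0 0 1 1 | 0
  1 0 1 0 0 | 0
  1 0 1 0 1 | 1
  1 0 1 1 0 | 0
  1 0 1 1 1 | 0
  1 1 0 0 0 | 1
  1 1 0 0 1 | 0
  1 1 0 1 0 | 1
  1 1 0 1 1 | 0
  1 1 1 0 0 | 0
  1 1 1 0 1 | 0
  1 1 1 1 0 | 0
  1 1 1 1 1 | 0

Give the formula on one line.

  ~c = 11110000111100001111000011110000
  ~e = 10101010101010101010101010101010
  (~c & ~e) = 10100000101000001010000010100000
  ~a = 11111111111111110000000000000000
  ~b = 11111111000000001111111100000000
  ~d = 11001100110011001100110011001100
  (~b & ~d) = 11001100000000001100110000000000
  (~a | (~b & ~d)) = 11111111111111111100110000000000
  (~c | e) = 11110101111101011111010111110101
  ((~a | (~b & ~d)) & (~c | e)) = 11110101111101011100010000000000
  (~b | e) = 11111111010101011111111101010101
  (((~a | (~b & ~d)) & (~c | e)) & (~b | e)) = 11110101010101011100010000000000
  ((~c & ~e) | (((~a | (~b & ~d)) & (~c | e)) & (~b | e))) = 11110101111101011110010010100000

((~c & ~e) | (((~a | (~b & ~d)) & (~c | e)) & (~b | e)))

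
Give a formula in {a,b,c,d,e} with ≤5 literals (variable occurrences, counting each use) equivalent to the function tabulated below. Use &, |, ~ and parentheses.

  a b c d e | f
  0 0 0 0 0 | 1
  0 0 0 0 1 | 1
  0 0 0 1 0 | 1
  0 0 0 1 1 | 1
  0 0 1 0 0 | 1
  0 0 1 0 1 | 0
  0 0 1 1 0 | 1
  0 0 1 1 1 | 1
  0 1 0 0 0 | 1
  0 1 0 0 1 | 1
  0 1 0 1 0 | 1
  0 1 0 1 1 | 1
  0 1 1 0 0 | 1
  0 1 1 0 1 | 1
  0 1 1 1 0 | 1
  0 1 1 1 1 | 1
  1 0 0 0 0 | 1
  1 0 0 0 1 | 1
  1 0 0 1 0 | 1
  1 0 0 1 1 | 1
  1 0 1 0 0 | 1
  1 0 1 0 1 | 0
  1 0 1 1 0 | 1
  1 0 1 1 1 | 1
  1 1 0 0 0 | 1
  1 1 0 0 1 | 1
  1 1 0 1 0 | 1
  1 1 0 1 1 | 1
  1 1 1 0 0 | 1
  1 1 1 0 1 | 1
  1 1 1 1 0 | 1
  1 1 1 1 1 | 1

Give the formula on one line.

  ~c = 11110000111100001111000011110000
  ~e = 10101010101010101010101010101010
  ~d = 11001100110011001100110011001100
  (~e & ~d) = 10001000100010001000100010001000
  (d | (~e & ~d)) = 10111011101110111011101110111011
  (b | (d | (~e & ~d))) = 10111011111111111011101111111111
  (~c | (b | (d | (~e & ~d)))) = 11111011111111111111101111111111

(~c | (b | (d | (~e & ~d))))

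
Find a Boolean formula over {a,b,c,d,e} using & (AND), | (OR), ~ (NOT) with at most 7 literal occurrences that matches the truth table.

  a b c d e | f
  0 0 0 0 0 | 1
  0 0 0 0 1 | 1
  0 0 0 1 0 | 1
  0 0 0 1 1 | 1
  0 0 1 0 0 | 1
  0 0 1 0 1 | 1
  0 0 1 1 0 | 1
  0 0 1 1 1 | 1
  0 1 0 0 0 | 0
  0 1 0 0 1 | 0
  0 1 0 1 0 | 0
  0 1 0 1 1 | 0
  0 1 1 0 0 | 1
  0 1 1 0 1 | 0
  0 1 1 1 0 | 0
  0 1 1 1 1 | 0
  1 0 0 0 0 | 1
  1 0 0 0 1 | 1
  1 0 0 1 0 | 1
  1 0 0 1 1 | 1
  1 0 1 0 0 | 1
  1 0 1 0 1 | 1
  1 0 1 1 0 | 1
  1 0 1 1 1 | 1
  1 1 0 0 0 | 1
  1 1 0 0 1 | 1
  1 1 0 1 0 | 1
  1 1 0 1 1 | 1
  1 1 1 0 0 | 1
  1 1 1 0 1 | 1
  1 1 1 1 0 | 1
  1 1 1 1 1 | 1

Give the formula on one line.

((a | ~b) | ((~e & ((c & ~d) | ~b)) & ~d))

  ~b = 11111111000000001111111100000000
  (a | ~b) = 11111111000000001111111111111111
  ~e = 10101010101010101010101010101010
  ~d = 11001100110011001100110011001100
  (c & ~d) = 00001100000011000000110000001100
  ((c & ~d) | ~b) = 11111111000011001111111100001100
  (~e & ((c & ~d) | ~b)) = 10101010000010001010101000001000
  ((~e & ((c & ~d) | ~b)) & ~d) = 10001000000010001000100000001000
  ((a | ~b) | ((~e & ((c & ~d) | ~b)) & ~d)) = 11111111000010001111111111111111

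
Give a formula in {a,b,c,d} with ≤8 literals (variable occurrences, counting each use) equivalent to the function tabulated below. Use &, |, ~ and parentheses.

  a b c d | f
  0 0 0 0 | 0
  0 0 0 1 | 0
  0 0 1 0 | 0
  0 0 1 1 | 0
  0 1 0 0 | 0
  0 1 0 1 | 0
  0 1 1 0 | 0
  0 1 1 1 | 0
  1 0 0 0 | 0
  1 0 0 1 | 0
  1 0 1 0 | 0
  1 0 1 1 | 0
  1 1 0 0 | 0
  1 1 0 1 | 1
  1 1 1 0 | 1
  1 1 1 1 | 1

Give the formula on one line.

  (d | c) = 0111011101110111
  ~b = 1111000011110000
  (~b | a) = 1111000011111111
  ((d | c) & (~b | a)) = 0111000001110111
  (((d | c) & (~b | a)) & b) = 0000000000000111

(((d | c) & (~b | a)) & b)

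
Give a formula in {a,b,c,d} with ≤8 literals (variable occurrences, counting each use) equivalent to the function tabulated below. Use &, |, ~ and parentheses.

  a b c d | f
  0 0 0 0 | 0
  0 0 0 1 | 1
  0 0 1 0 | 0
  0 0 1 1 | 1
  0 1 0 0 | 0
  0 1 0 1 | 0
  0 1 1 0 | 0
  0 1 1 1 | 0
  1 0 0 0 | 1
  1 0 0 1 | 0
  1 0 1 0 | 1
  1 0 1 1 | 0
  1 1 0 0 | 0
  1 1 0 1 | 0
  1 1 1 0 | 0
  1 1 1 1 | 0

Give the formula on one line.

((a & (~b & (~d | ~a))) | (~b & (~a & d)))

  ~b = 1111000011110000
  ~d = 1010101010101010
  ~a = 1111111100000000
  (~d | ~a) = 1111111110101010
  (~b & (~d | ~a)) = 1111000010100000
  (a & (~b & (~d | ~a))) = 0000000010100000
  (~a & d) = 0101010100000000
  (~b & (~a & d)) = 0101000000000000
  ((a & (~b & (~d | ~a))) | (~b & (~a & d))) = 0101000010100000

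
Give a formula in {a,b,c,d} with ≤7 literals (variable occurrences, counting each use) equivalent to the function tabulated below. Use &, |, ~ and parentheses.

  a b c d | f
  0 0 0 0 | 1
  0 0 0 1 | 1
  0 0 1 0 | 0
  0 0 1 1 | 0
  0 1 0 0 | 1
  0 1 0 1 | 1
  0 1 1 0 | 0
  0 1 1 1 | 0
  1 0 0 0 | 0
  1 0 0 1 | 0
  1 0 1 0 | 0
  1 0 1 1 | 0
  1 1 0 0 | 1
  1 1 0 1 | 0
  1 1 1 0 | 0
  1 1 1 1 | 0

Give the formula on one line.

((~a & ~c) | ((b & (~d | c)) & ~c))

  ~a = 1111111100000000
  ~c = 1100110011001100
  (~a & ~c) = 1100110000000000
  ~d = 1010101010101010
  (~d | c) = 1011101110111011
  (b & (~d | c)) = 0000101100001011
  ((b & (~d | c)) & ~c) = 0000100000001000
  ((~a & ~c) | ((b & (~d | c)) & ~c)) = 1100110000001000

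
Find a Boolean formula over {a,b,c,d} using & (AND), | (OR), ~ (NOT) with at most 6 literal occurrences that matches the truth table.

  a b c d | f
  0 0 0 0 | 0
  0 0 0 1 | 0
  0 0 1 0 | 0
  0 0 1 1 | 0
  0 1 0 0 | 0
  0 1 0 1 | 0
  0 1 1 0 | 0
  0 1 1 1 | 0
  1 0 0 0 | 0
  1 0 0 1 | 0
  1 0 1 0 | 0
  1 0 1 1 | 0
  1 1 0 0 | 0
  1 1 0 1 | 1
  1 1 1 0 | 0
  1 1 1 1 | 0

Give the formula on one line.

  ~c = 1100110011001100
  (~c & a) = 0000000011001100
  (d & (~c & a)) = 0000000001000100
  (b & (d & (~c & a))) = 0000000000000100

(b & (d & (~c & a)))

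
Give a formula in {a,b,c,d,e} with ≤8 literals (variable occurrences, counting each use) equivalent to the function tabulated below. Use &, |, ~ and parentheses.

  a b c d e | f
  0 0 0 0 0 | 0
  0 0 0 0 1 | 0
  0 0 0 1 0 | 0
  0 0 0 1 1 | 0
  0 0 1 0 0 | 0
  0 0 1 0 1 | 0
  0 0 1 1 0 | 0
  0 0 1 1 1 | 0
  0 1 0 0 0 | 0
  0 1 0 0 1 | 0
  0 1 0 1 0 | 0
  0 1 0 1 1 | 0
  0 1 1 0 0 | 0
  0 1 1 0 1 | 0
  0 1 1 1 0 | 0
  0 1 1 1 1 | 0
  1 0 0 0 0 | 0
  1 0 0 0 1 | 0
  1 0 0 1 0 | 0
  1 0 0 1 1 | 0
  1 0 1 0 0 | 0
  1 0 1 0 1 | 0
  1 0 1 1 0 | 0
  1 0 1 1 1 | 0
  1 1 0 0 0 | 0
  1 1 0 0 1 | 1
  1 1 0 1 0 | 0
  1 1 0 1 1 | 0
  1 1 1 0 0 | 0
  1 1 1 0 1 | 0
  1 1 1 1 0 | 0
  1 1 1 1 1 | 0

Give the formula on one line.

(((a & ~d) | c) & ((e & b) & (a & ~c)))

  ~d = 11001100110011001100110011001100
  (a & ~d) = 00000000000000001100110011001100
  ((a & ~d) | c) = 00001111000011111100111111001111
  (e & b) = 00000000010101010000000001010101
  ~c = 11110000111100001111000011110000
  (a & ~c) = 00000000000000001111000011110000
  ((e & b) & (a & ~c)) = 00000000000000000000000001010000
  (((a & ~d) | c) & ((e & b) & (a & ~c))) = 00000000000000000000000001000000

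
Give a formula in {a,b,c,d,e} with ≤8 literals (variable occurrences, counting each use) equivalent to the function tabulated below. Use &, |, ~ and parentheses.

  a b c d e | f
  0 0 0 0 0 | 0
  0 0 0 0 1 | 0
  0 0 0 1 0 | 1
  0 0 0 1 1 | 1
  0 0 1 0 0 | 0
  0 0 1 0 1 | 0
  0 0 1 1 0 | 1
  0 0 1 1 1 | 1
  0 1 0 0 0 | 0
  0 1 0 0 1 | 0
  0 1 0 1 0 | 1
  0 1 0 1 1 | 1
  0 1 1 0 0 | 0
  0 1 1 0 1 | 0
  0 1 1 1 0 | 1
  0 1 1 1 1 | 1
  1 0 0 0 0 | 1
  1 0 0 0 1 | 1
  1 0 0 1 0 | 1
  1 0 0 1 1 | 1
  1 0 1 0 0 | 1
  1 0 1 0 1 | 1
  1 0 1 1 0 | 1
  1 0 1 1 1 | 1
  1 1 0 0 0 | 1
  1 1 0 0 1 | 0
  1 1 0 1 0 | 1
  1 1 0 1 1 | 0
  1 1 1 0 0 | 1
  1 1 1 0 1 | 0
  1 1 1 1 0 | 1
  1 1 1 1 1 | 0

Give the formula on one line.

  (a | d) = 00110011001100111111111111111111
  ~e = 10101010101010101010101010101010
  ~b = 11111111000000001111111100000000
  ~a = 11111111111111110000000000000000
  (~b | ~a) = 11111111111111111111111100000000
  (~e | (~b | ~a)) = 11111111111111111111111110101010
  ((a | d) & (~e | (~b | ~a))) = 00110011001100111111111110101010

((a | d) & (~e | (~b | ~a)))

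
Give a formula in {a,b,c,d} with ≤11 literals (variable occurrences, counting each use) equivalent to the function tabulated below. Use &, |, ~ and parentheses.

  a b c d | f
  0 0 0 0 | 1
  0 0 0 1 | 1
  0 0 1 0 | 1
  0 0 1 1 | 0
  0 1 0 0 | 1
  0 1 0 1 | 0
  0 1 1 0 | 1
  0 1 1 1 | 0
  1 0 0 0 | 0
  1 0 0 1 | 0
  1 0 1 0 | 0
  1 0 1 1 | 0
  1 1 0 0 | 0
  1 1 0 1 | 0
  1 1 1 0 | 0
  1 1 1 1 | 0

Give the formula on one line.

((~d & ~a) | (((~b & (~c | ~d)) & (~a | c)) & (b | d)))

  ~d = 1010101010101010
  ~a = 1111111100000000
  (~d & ~a) = 1010101000000000
  ~b = 1111000011110000
  ~c = 1100110011001100
  (~c | ~d) = 1110111011101110
  (~b & (~c | ~d)) = 1110000011100000
  (~a | c) = 1111111100110011
  ((~b & (~c | ~d)) & (~a | c)) = 1110000000100000
  (b | d) = 0101111101011111
  (((~b & (~c | ~d)) & (~a | c)) & (b | d)) = 0100000000000000
  ((~d & ~a) | (((~b & (~c | ~d)) & (~a | c)) & (b | d))) = 1110101000000000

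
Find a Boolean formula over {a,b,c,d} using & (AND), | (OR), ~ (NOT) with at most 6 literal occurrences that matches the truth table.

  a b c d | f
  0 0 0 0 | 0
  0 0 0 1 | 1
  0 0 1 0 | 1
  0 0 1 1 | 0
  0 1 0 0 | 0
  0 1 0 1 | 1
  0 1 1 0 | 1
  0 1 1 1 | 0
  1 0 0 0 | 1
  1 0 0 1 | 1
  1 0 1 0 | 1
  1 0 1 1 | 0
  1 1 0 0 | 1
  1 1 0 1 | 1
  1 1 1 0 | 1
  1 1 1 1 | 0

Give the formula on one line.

  ~d = 1010101010101010
  (c | a) = 0011001111111111
  (~d & (c | a)) = 0010001010101010
  ~c = 1100110011001100
  (~c & d) = 0100010001000100
  ((~d & (c | a)) | (~c & d)) = 0110011011101110

((~d & (c | a)) | (~c & d))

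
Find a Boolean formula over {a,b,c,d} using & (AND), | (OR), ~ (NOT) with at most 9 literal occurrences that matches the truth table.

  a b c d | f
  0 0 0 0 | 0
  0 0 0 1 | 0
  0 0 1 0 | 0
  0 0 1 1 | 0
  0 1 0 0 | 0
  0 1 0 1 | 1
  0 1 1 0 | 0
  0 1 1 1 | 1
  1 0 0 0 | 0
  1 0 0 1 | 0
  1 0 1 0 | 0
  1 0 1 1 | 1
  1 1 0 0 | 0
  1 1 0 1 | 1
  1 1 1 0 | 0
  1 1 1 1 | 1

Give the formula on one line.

(d & ((b | (a & c)) | (~b & ((~d | c) & ~c))))

  (a & c) = 0000000000110011
  (b | (a & c)) = 0000111100111111
  ~b = 1111000011110000
  ~d = 1010101010101010
  (~d | c) = 1011101110111011
  ~c = 1100110011001100
  ((~d | c) & ~c) = 1000100010001000
  (~b & ((~d | c) & ~c)) = 1000000010000000
  ((b | (a & c)) | (~b & ((~d | c) & ~c))) = 1000111110111111
  (d & ((b | (a & c)) | (~b & ((~d | c) & ~c)))) = 0000010100010101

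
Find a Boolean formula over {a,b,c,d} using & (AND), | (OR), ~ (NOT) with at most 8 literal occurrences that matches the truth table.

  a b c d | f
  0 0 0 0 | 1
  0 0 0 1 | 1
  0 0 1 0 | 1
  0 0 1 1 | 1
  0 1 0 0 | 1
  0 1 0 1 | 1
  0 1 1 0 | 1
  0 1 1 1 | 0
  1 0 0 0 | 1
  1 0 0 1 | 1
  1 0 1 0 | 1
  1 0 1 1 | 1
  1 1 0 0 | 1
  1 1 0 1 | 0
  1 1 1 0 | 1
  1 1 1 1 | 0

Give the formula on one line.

  ~a = 1111111100000000
  (d & ~a) = 0101010100000000
  ~c = 1100110011001100
  (~c | a) = 1100110011111111
  ((d & ~a) & (~c | a)) = 0100010000000000
  ~b = 1111000011110000
  ~d = 1010101010101010
  (~b | ~d) = 1111101011111010
  (((d & ~a) & (~c | a)) | (~b | ~d)) = 1111111011111010

(((d & ~a) & (~c | a)) | (~b | ~d))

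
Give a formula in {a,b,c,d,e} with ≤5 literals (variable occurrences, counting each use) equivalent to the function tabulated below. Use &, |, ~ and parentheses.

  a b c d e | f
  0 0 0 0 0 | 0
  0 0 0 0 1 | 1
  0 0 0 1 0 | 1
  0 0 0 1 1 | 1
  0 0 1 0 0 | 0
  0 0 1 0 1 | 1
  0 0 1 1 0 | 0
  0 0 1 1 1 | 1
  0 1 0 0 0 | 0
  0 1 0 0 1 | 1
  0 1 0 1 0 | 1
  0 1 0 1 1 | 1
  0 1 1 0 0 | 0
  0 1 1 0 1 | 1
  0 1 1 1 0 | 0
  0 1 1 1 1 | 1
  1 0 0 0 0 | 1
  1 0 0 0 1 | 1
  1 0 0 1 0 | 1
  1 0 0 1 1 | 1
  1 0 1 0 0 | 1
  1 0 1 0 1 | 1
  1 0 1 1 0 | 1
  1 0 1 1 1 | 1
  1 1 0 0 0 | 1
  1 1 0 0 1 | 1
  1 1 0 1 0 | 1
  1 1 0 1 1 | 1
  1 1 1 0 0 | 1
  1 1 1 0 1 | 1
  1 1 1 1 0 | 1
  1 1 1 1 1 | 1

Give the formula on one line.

  (d | e) = 01110111011101110111011101110111
  ~c = 11110000111100001111000011110000
  (e | ~c) = 11110101111101011111010111110101
  ((d | e) & (e | ~c)) = 01110101011101010111010101110101
  (a | ((d | e) & (e | ~c))) = 01110101011101011111111111111111

(a | ((d | e) & (e | ~c)))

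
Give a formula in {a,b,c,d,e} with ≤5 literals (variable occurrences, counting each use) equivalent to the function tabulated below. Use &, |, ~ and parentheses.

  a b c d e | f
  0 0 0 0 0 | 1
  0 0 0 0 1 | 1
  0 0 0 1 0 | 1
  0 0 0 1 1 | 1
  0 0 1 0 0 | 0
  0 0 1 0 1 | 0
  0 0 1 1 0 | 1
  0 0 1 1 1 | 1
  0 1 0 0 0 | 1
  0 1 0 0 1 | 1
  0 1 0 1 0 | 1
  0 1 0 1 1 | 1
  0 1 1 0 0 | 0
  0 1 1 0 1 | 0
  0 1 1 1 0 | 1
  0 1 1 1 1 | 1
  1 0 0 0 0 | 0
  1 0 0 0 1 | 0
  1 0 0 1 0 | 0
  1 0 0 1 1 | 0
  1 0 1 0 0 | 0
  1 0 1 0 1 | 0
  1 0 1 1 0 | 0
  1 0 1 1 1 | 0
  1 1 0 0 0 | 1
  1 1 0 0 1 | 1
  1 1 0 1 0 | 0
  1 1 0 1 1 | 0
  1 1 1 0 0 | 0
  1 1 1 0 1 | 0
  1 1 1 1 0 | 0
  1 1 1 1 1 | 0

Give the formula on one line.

  ~c = 11110000111100001111000011110000
  (~c | d) = 11110011111100111111001111110011
  ~d = 11001100110011001100110011001100
  (~d & b) = 00000000110011000000000011001100
  ~a = 11111111111111110000000000000000
  ((~d & b) | ~a) = 11111111111111110000000011001100
  ((~c | d) & ((~d & b) | ~a)) = 11110011111100110000000011000000

((~c | d) & ((~d & b) | ~a))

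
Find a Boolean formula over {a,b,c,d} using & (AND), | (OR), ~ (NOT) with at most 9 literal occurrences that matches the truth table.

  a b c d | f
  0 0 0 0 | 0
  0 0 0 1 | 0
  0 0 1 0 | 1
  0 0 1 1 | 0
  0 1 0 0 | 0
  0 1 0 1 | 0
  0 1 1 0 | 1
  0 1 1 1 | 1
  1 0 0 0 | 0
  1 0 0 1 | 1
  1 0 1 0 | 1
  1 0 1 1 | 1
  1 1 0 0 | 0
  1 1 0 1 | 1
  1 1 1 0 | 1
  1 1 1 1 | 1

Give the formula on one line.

((((c | d) & ~d) | (d & a)) | ((d & b) & c))

  (c | d) = 0111011101110111
  ~d = 1010101010101010
  ((c | d) & ~d) = 0010001000100010
  (d & a) = 0000000001010101
  (((c | d) & ~d) | (d & a)) = 0010001001110111
  (d & b) = 0000010100000101
  ((d & b) & c) = 0000000100000001
  ((((c | d) & ~d) | (d & a)) | ((d & b) & c)) = 0010001101110111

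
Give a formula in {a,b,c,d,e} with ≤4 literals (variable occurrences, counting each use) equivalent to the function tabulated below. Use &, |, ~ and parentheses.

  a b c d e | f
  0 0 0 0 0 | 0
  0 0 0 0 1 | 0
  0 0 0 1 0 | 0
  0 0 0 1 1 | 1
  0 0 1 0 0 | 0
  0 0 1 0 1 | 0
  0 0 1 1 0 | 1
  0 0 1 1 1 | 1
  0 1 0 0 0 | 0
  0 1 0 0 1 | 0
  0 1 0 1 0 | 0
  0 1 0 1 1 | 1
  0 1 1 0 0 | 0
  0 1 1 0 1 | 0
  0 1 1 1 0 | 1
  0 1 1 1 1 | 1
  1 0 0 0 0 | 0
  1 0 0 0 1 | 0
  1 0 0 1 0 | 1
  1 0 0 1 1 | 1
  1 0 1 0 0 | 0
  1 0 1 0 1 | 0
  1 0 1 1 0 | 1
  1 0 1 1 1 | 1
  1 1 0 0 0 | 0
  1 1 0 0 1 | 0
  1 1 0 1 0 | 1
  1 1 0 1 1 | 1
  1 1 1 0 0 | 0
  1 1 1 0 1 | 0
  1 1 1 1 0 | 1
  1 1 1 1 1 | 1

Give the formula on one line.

  (e | a) = 01010101010101011111111111111111
  ((e | a) | c) = 01011111010111111111111111111111
  (d & ((e | a) | c)) = 00010011000100110011001100110011

(d & ((e | a) | c))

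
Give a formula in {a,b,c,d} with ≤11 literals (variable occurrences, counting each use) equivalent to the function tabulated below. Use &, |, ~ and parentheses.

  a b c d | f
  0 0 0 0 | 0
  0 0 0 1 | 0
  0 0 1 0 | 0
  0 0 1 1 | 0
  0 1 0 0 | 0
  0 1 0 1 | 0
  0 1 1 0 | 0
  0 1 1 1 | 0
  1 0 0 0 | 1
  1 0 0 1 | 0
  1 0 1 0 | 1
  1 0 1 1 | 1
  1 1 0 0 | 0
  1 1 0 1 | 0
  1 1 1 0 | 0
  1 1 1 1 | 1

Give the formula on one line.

(a & ((d & (c & (b | a))) | (~a | (~d & (~a | ~b)))))

  (b | a) = 0000111111111111
  (c & (b | a)) = 0000001100110011
  (d & (c & (b | a))) = 0000000100010001
  ~a = 1111111100000000
  ~d = 1010101010101010
  ~b = 1111000011110000
  (~a | ~b) = 1111111111110000
  (~d & (~a | ~b)) = 1010101010100000
  (~a | (~d & (~a | ~b))) = 1111111110100000
  ((d & (c & (b | a))) | (~a | (~d & (~a | ~b)))) = 1111111110110001
  (a & ((d & (c & (b | a))) | (~a | (~d & (~a | ~b))))) = 0000000010110001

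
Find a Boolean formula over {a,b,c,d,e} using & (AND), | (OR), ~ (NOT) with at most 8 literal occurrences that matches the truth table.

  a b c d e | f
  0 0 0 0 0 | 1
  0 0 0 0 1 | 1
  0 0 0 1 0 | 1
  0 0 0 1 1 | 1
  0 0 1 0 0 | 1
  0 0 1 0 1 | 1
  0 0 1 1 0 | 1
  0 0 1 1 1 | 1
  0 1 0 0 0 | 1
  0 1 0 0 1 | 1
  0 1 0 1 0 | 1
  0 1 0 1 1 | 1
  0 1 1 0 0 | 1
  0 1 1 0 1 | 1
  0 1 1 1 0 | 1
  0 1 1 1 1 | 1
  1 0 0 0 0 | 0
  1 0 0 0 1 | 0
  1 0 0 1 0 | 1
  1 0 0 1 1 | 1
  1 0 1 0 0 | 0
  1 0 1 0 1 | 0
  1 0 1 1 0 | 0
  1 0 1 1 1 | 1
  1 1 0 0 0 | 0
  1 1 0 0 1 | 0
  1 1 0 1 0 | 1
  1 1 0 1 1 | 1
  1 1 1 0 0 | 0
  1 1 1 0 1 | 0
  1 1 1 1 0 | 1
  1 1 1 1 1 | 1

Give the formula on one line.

((d | ~a) & (((b | ~c) | e) | ~a))

  ~a = 11111111111111110000000000000000
  (d | ~a) = 11111111111111110011001100110011
  ~c = 11110000111100001111000011110000
  (b | ~c) = 11110000111111111111000011111111
  ((b | ~c) | e) = 11110101111111111111010111111111
  (((b | ~c) | e) | ~a) = 11111111111111111111010111111111
  ((d | ~a) & (((b | ~c) | e) | ~a)) = 11111111111111110011000100110011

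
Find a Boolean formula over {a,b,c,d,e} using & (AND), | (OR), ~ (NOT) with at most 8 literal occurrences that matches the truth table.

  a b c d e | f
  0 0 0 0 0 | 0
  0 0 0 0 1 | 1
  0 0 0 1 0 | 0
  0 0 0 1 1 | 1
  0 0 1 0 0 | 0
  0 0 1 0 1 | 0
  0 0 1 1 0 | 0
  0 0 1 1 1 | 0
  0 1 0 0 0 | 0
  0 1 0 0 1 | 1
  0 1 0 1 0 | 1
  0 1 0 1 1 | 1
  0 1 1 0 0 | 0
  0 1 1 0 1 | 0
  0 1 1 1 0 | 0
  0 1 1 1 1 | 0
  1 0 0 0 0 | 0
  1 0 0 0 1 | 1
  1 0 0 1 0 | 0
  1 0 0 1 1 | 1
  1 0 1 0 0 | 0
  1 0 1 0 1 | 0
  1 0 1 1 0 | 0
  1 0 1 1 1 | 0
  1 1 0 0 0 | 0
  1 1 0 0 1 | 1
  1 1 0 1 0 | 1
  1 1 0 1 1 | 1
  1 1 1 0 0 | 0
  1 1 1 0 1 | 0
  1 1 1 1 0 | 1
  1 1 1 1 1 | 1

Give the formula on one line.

((~c & e) | ((~c | (a & c)) & (d & b)))

  ~c = 11110000111100001111000011110000
  (~c & e) = 01010000010100000101000001010000
  (a & c) = 00000000000000000000111100001111
  (~c | (a & c)) = 11110000111100001111111111111111
  (d & b) = 00000000001100110000000000110011
  ((~c | (a & c)) & (d & b)) = 00000000001100000000000000110011
  ((~c & e) | ((~c | (a & c)) & (d & b))) = 01010000011100000101000001110011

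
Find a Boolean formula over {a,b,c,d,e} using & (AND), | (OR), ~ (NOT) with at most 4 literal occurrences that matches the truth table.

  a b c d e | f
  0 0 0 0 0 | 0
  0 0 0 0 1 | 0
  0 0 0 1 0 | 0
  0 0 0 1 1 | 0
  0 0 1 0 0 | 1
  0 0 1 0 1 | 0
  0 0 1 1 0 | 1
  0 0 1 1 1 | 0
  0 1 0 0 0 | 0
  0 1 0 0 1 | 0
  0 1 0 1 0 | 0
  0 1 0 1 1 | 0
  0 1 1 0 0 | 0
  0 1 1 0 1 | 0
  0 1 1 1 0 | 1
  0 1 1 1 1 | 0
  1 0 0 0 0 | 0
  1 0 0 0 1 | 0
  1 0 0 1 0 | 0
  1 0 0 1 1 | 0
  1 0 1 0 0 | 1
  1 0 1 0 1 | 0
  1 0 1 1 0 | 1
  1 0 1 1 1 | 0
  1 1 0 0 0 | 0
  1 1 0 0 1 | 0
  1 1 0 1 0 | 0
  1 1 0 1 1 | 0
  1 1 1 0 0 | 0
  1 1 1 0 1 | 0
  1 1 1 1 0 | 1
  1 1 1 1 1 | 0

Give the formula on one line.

  ~b = 11111111000000001111111100000000
  (d | ~b) = 11111111001100111111111100110011
  ~e = 10101010101010101010101010101010
  (~e & c) = 00001010000010100000101000001010
  ((d | ~b) & (~e & c)) = 00001010000000100000101000000010

((d | ~b) & (~e & c))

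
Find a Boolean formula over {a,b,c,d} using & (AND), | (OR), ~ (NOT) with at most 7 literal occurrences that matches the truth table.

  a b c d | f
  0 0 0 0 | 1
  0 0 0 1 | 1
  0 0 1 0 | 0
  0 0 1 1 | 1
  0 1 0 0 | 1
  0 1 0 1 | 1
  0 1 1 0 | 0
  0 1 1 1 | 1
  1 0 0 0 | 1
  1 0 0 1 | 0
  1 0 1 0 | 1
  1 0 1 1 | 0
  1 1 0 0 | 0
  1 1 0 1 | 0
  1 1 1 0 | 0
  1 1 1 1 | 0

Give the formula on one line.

(((d | ~c) & ~a) | (~d & ((a | d) & ~b)))

  ~c = 1100110011001100
  (d | ~c) = 1101110111011101
  ~a = 1111111100000000
  ((d | ~c) & ~a) = 1101110100000000
  ~d = 1010101010101010
  (a | d) = 0101010111111111
  ~b = 1111000011110000
  ((a | d) & ~b) = 0101000011110000
  (~d & ((a | d) & ~b)) = 0000000010100000
  (((d | ~c) & ~a) | (~d & ((a | d) & ~b))) = 1101110110100000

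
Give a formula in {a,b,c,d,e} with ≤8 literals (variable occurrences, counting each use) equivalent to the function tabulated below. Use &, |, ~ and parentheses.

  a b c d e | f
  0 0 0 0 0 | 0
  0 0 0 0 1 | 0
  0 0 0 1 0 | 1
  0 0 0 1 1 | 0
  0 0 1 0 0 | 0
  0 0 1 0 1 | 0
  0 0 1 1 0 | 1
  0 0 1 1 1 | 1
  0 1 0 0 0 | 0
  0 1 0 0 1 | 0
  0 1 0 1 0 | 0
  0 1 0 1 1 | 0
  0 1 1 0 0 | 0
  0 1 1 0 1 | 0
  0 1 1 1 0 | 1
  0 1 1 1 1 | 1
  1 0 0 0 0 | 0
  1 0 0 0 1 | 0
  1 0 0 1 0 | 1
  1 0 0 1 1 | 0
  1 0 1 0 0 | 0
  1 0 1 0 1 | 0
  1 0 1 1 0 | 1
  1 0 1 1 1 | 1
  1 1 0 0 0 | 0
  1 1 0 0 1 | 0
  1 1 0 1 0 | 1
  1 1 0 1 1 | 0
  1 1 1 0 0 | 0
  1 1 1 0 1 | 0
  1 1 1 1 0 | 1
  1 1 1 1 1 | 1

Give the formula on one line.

((((c | (~b | a)) & ~e) | c) & d)

  ~b = 11111111000000001111111100000000
  (~b | a) = 11111111000000001111111111111111
  (c | (~b | a)) = 11111111000011111111111111111111
  ~e = 10101010101010101010101010101010
  ((c | (~b | a)) & ~e) = 10101010000010101010101010101010
  (((c | (~b | a)) & ~e) | c) = 10101111000011111010111110101111
  ((((c | (~b | a)) & ~e) | c) & d) = 00100011000000110010001100100011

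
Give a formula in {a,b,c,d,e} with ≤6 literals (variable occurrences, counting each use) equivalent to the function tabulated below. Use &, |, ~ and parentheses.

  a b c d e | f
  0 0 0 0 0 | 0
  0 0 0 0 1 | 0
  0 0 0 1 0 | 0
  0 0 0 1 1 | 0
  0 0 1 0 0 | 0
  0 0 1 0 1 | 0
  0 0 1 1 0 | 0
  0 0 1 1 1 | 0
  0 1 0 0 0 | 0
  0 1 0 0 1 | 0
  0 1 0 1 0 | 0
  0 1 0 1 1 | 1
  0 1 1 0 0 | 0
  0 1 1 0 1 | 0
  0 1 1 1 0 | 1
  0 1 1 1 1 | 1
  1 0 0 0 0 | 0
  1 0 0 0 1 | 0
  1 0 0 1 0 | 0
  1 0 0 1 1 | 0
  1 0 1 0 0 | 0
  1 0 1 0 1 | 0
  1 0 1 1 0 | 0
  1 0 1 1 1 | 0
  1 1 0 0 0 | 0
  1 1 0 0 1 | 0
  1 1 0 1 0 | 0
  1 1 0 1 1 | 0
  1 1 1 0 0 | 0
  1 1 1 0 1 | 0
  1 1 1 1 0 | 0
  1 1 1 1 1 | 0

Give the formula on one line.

((d & (b & ~a)) & ((e | ~b) | c))

  ~a = 11111111111111110000000000000000
  (b & ~a) = 00000000111111110000000000000000
  (d & (b & ~a)) = 00000000001100110000000000000000
  ~b = 11111111000000001111111100000000
  (e | ~b) = 11111111010101011111111101010101
  ((e | ~b) | c) = 11111111010111111111111101011111
  ((d & (b & ~a)) & ((e | ~b) | c)) = 00000000000100110000000000000000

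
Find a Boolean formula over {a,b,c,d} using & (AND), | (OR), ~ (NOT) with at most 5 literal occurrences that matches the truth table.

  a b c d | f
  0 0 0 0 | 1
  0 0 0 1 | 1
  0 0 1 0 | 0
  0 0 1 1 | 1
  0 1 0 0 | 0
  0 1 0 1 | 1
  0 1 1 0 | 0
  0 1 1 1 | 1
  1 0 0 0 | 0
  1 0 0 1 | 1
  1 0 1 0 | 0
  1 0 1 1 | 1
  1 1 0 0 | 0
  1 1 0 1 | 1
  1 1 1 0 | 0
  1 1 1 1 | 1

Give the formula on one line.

(((~a & ~b) & (~c | d)) | d)

  ~a = 1111111100000000
  ~b = 1111000011110000
  (~a & ~b) = 1111000000000000
  ~c = 1100110011001100
  (~c | d) = 1101110111011101
  ((~a & ~b) & (~c | d)) = 1101000000000000
  (((~a & ~b) & (~c | d)) | d) = 1101010101010101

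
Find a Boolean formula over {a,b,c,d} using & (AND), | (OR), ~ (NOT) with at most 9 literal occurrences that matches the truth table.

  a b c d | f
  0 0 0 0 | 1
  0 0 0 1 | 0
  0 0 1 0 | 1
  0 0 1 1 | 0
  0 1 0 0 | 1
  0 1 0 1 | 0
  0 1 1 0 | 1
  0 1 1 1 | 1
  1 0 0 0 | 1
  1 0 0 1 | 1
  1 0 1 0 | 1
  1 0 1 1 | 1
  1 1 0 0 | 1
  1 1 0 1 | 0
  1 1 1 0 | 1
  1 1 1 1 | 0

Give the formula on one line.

  ~d = 1010101010101010
  ~b = 1111000011110000
  (a & ~b) = 0000000011110000
  (~d | (a & ~b)) = 1010101011111010
  ~a = 1111111100000000
  (b & ~a) = 0000111100000000
  ((b & ~a) | ~d) = 1010111110101010
  (((b & ~a) | ~d) & ~a) = 1010111100000000
  (c & d) = 0001000100010001
  ((((b & ~a) | ~d) & ~a) & (c & d)) = 0000000100000000
  ((~d | (a & ~b)) | ((((b & ~a) | ~d) & ~a) & (c & d))) = 1010101111111010

((~d | (a & ~b)) | ((((b & ~a) | ~d) & ~a) & (c & d)))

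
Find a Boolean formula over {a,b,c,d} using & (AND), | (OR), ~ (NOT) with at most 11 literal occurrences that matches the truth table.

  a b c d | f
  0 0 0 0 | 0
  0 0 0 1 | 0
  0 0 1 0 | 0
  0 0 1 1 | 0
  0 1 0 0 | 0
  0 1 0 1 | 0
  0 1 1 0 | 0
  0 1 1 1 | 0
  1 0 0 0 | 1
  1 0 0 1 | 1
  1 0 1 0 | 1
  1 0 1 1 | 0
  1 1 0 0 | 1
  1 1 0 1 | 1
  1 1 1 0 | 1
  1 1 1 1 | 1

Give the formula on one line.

((~c | ((b | ~a) | (~d | ((~a | ~d) & (c | ~b))))) & a)

  ~c = 1100110011001100
  ~a = 1111111100000000
  (b | ~a) = 1111111100001111
  ~d = 1010101010101010
  (~a | ~d) = 1111111110101010
  ~b = 1111000011110000
  (c | ~b) = 1111001111110011
  ((~a | ~d) & (c | ~b)) = 1111001110100010
  (~d | ((~a | ~d) & (c | ~b))) = 1111101110101010
  ((b | ~a) | (~d | ((~a | ~d) & (c | ~b)))) = 1111111110101111
  (~c | ((b | ~a) | (~d | ((~a | ~d) & (c | ~b))))) = 1111111111101111
  ((~c | ((b | ~a) | (~d | ((~a | ~d) & (c | ~b))))) & a) = 0000000011101111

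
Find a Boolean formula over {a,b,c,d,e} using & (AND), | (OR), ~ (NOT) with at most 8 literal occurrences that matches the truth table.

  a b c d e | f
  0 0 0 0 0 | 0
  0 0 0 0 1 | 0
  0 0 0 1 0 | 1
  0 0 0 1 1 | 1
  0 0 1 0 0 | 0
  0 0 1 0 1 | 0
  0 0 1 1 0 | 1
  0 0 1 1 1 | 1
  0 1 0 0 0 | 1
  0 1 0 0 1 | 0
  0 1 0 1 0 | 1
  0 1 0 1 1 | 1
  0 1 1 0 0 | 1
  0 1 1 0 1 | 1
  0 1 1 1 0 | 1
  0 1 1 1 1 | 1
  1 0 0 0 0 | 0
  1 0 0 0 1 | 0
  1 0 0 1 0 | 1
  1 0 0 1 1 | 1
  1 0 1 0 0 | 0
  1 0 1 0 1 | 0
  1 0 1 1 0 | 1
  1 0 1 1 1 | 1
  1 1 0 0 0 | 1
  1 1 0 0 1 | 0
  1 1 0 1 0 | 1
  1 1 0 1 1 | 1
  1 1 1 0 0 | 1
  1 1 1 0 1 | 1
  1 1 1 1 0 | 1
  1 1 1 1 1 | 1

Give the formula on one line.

  ~e = 10101010101010101010101010101010
  ~c = 11110000111100001111000011110000
  (~e & ~c) = 10100000101000001010000010100000
  ((~e & ~c) | c) = 10101111101011111010111110101111
  (b & ((~e & ~c) | c)) = 00000000101011110000000010101111
  (d | (b & ((~e & ~c) | c))) = 00110011101111110011001110111111

(d | (b & ((~e & ~c) | c)))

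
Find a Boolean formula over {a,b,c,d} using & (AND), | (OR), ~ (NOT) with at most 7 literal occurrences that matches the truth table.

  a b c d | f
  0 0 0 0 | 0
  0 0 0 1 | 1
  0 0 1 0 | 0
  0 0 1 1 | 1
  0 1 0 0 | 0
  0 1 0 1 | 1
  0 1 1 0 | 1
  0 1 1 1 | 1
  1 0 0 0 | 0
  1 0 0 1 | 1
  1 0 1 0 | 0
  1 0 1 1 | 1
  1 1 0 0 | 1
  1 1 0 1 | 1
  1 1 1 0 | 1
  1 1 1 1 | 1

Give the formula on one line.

  (d | c) = 0111011101110111
  ((d | c) & b) = 0000011100000111
  (d | ((d | c) & b)) = 0101011101010111
  ~c = 1100110011001100
  (a & b) = 0000000000001111
  (~c & (a & b)) = 0000000000001100
  ((d | ((d | c) & b)) | (~c & (a & b))) = 0101011101011111

((d | ((d | c) & b)) | (~c & (a & b)))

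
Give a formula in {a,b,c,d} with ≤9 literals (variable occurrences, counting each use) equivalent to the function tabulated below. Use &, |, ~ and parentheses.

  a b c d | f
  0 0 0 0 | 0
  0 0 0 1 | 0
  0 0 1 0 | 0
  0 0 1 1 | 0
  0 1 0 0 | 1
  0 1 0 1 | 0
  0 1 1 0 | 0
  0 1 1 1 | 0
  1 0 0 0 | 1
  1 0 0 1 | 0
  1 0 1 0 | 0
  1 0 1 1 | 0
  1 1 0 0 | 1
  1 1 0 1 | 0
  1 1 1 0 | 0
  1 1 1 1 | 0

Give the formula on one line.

((b | ((d | c) | a)) & (~d & ((a & (b & d)) | ~c)))

  (d | c) = 0111011101110111
  ((d | c) | a) = 0111011111111111
  (b | ((d | c) | a)) = 0111111111111111
  ~d = 1010101010101010
  (b & d) = 0000010100000101
  (a & (b & d)) = 0000000000000101
  ~c = 1100110011001100
  ((a & (b & d)) | ~c) = 1100110011001101
  (~d & ((a & (b & d)) | ~c)) = 1000100010001000
  ((b | ((d | c) | a)) & (~d & ((a & (b & d)) | ~c))) = 0000100010001000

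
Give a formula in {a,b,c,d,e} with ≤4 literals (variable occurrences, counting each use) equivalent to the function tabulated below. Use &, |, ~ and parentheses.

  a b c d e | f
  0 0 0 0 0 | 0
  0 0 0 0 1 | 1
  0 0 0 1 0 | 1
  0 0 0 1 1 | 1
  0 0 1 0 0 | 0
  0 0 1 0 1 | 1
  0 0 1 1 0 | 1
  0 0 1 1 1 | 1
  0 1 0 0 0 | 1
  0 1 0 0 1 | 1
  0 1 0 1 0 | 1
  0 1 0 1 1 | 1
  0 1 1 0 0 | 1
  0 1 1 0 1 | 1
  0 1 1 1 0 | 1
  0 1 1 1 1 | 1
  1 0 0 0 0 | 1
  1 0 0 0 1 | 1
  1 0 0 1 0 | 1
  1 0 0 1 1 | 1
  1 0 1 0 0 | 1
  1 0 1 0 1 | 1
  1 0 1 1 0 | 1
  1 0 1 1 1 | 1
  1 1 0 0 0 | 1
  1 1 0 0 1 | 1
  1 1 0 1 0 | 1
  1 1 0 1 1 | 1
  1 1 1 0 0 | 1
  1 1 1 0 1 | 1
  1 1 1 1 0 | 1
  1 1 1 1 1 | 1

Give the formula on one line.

((b | e) | (d | a))

  (b | e) = 01010101111111110101010111111111
  (d | a) = 00110011001100111111111111111111
  ((b | e) | (d | a)) = 01110111111111111111111111111111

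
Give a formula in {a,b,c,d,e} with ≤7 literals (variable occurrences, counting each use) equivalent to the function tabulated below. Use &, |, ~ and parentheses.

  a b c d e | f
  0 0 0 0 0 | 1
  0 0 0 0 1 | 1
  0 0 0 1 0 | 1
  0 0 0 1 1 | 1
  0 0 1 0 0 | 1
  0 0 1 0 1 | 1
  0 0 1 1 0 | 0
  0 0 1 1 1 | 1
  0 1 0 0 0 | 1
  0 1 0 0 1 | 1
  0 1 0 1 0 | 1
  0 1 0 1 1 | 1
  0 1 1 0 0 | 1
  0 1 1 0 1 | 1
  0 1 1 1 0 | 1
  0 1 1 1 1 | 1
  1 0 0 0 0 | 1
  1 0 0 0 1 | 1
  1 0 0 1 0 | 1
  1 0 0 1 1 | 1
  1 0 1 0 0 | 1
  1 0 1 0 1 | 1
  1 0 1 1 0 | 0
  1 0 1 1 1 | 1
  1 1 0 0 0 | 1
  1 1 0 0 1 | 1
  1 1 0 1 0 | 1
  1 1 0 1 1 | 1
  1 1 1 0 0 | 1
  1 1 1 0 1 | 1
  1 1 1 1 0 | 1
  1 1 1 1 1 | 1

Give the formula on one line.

((~d | b) | (~c | e))

  ~d = 11001100110011001100110011001100
  (~d | b) = 11001100111111111100110011111111
  ~c = 11110000111100001111000011110000
  (~c | e) = 11110101111101011111010111110101
  ((~d | b) | (~c | e)) = 11111101111111111111110111111111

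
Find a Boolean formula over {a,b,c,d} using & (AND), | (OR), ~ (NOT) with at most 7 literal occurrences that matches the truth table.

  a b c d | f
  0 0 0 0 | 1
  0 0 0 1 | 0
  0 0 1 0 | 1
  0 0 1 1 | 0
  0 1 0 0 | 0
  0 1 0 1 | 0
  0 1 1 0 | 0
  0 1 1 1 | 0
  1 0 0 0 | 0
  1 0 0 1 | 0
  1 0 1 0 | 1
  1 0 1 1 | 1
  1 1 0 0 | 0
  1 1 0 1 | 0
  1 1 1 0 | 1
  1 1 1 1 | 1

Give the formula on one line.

  (a & c) = 0000000000110011
  ~d = 1010101010101010
  ~b = 1111000011110000
  (~d & ~b) = 1010000010100000
  ~a = 1111111100000000
  ((~d & ~b) & ~a) = 1010000000000000
  ((a & c) | ((~d & ~b) & ~a)) = 1010000000110011

((a & c) | ((~d & ~b) & ~a))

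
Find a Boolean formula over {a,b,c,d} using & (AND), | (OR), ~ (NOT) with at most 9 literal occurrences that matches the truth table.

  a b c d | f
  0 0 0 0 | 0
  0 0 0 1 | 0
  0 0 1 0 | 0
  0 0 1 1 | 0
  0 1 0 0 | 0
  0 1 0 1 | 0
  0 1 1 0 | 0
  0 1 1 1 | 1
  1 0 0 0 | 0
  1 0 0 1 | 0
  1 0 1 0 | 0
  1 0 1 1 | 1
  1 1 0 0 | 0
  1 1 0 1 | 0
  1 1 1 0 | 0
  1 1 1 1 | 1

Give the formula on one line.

((d & (((d & a) & c) | b)) & ((~d & ~a) | c))

  (d & a) = 0000000001010101
  ((d & a) & c) = 0000000000010001
  (((d & a) & c) | b) = 0000111100011111
  (d & (((d & a) & c) | b)) = 0000010100010101
  ~d = 1010101010101010
  ~a = 1111111100000000
  (~d & ~a) = 1010101000000000
  ((~d & ~a) | c) = 1011101100110011
  ((d & (((d & a) & c) | b)) & ((~d & ~a) | c)) = 0000000100010001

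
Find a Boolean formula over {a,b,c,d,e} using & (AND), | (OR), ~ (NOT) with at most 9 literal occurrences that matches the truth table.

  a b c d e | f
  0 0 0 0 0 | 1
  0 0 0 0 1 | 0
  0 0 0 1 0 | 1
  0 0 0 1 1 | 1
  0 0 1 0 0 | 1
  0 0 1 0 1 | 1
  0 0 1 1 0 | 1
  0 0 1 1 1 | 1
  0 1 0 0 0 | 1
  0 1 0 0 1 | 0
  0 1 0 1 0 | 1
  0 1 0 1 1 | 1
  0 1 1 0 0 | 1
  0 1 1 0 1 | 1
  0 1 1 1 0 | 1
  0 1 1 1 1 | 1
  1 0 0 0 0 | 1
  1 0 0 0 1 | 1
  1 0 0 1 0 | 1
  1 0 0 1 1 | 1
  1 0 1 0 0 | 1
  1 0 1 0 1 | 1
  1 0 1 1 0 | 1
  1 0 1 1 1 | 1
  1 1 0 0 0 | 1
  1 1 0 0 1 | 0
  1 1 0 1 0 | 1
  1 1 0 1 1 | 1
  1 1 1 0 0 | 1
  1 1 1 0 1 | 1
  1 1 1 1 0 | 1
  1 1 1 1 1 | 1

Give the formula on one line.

((d | ((~b & a) | ~e)) | (~e | c))

  ~b = 11111111000000001111111100000000
  (~b & a) = 00000000000000001111111100000000
  ~e = 10101010101010101010101010101010
  ((~b & a) | ~e) = 10101010101010101111111110101010
  (d | ((~b & a) | ~e)) = 10111011101110111111111110111011
  (~e | c) = 10101111101011111010111110101111
  ((d | ((~b & a) | ~e)) | (~e | c)) = 10111111101111111111111110111111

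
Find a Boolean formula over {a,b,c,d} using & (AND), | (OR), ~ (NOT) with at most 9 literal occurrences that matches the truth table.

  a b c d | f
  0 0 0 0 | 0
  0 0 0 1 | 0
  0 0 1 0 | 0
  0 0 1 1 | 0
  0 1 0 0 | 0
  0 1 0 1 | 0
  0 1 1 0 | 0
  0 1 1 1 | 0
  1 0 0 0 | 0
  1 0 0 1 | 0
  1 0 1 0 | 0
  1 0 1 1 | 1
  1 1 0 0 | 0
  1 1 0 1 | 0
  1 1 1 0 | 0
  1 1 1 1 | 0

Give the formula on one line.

  (c & d) = 0001000100010001
  ~b = 1111000011110000
  ~c = 1100110011001100
  (a | ~c) = 1100110011111111
  (a | ~b) = 1111000011111111
  ((a | ~c) & (a | ~b)) = 1100000011111111
  (~b & ((a | ~c) & (a | ~b))) = 1100000011110000
  ((c & d) & (~b & ((a | ~c) & (a | ~b)))) = 0000000000010000

((c & d) & (~b & ((a | ~c) & (a | ~b))))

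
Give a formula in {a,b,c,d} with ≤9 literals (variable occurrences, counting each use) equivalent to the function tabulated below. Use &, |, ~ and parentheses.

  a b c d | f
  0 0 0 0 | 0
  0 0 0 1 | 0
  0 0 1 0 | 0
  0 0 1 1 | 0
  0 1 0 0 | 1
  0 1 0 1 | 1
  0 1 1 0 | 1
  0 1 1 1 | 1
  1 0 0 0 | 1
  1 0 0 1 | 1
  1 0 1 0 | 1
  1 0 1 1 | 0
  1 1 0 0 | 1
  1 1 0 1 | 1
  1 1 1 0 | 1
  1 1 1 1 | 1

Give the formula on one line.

(b | (a & ((a & b) | (~c | ~d))))

  (a & b) = 0000000000001111
  ~c = 1100110011001100
  ~d = 1010101010101010
  (~c | ~d) = 1110111011101110
  ((a & b) | (~c | ~d)) = 1110111011101111
  (a & ((a & b) | (~c | ~d))) = 0000000011101111
  (b | (a & ((a & b) | (~c | ~d)))) = 0000111111101111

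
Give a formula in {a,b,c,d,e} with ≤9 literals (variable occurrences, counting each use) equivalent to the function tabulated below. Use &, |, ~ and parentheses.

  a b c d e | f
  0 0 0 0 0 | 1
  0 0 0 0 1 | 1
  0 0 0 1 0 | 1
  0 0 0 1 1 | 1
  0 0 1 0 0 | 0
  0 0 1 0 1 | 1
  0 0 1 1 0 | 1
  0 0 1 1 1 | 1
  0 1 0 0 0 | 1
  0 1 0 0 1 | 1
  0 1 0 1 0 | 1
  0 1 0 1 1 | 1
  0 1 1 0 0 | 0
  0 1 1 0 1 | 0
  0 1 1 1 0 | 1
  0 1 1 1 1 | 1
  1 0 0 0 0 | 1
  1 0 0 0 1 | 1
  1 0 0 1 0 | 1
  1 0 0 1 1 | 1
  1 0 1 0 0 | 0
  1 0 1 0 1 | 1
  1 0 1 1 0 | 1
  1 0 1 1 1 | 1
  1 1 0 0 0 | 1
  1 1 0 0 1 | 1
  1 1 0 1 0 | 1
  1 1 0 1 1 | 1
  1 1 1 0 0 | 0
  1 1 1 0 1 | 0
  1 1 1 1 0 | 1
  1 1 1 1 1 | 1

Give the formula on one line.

  ~c = 11110000111100001111000011110000
  ~b = 11111111000000001111111100000000
  (~c | ~b) = 11111111111100001111111111110000
  (b | c) = 00001111111111110000111111111111
  ((~c | ~b) & (b | c)) = 00001111111100000000111111110000
  (((~c | ~b) & (b | c)) & e) = 00000101010100000000010101010000
  (~c | d) = 11110011111100111111001111110011
  ((((~c | ~b) & (b | c)) & e) | (~c | d)) = 11110111111100111111011111110011

((((~c | ~b) & (b | c)) & e) | (~c | d))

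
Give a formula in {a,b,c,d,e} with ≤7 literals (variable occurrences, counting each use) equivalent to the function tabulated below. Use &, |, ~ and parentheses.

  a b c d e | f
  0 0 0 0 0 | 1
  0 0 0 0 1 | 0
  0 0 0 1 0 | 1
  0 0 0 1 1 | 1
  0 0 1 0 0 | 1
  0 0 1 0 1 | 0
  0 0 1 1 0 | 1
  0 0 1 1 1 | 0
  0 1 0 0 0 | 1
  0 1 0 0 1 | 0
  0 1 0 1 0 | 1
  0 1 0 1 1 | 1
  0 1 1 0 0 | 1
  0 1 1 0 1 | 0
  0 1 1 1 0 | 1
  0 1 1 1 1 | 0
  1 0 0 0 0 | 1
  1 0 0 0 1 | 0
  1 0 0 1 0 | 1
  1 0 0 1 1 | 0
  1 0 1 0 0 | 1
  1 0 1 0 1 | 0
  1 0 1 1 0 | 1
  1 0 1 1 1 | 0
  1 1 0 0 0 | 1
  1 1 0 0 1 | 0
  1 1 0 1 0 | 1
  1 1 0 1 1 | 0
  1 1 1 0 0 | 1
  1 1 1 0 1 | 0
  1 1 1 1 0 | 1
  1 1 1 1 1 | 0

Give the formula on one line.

  ~a = 11111111111111110000000000000000
  ~c = 11110000111100001111000011110000
  (~a & ~c) = 11110000111100000000000000000000
  ((~a & ~c) & d) = 00110000001100000000000000000000
  ~e = 10101010101010101010101010101010
  (((~a & ~c) & d) | ~e) = 10111010101110101010101010101010

(((~a & ~c) & d) | ~e)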